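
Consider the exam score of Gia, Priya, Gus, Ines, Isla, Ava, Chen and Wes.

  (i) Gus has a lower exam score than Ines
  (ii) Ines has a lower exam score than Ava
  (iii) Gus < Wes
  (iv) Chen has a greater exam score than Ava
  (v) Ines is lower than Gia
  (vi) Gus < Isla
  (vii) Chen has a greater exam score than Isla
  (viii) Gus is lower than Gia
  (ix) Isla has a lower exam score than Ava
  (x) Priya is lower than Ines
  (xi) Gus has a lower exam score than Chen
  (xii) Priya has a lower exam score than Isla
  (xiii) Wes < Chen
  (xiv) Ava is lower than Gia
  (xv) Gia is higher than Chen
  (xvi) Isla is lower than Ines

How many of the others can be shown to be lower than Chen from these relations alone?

6

The elements the relations force below Chen are Gus, Priya, Isla, Ines, Wes, Ava — no chain reaches any other.
That is 6.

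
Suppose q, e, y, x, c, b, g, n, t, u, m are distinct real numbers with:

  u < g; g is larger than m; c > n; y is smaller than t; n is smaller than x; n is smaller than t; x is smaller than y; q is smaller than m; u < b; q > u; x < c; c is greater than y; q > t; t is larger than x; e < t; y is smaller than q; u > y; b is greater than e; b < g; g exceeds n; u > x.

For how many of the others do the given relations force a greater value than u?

4

The elements the relations force above u are b, q, m, g — no chain reaches any other.
That is 4.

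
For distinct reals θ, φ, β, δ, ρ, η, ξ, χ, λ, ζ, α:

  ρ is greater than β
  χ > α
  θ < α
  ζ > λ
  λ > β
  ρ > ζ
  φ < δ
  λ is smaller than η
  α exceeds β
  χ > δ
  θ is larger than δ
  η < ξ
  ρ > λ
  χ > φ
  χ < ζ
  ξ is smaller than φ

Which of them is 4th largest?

Piecing the relations together gives one ordering: β < λ < η < ξ < φ < δ < θ < α < χ < ζ < ρ.
The 4th largest is α.

α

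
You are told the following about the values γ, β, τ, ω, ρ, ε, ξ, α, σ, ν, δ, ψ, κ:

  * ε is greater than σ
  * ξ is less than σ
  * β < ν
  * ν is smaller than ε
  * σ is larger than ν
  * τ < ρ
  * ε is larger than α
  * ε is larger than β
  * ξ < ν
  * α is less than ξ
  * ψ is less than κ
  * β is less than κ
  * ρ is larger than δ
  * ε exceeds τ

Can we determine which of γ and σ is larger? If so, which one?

Following every chain through γ: nothing is chained to γ.
σ is not reached, and no chain runs the other way from σ to γ.
So the given relations leave the order of γ and σ undetermined.

undetermined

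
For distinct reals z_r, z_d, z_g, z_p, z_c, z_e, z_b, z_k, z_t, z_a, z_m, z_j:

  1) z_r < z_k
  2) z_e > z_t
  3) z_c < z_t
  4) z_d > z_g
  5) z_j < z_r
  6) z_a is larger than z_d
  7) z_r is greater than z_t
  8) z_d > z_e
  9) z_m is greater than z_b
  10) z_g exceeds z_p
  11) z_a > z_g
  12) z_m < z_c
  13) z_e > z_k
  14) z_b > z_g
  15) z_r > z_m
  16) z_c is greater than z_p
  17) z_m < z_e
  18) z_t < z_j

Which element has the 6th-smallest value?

z_t

Piecing the relations together gives one ordering: z_p < z_g < z_b < z_m < z_c < z_t < z_j < z_r < z_k < z_e < z_d < z_a.
Counting 6 from the smallest end gives z_t.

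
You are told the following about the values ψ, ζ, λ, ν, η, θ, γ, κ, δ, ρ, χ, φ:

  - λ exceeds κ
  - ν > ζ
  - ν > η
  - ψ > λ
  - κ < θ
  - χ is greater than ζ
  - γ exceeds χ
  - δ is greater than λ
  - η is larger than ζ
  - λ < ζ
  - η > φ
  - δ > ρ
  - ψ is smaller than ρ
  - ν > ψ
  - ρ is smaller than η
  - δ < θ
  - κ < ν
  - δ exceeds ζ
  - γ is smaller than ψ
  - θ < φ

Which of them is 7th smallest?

The consecutive relations fix a unique order: κ < λ < ζ < χ < γ < ψ < ρ < δ < θ < φ < η < ν.
Counting 7 from the smallest end gives ρ.

ρ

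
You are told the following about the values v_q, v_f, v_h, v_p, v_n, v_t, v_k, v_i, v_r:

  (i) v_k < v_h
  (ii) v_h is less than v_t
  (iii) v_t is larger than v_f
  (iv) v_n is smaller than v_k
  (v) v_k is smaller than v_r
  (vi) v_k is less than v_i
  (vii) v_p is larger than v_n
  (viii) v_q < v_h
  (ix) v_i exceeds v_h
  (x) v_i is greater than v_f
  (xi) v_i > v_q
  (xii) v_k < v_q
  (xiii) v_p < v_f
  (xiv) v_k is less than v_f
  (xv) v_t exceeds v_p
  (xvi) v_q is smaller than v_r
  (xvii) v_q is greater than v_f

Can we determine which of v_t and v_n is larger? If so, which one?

v_t

The relevant relations are v_n < v_k; v_k < v_f; v_f < v_q; v_q < v_h; v_h < v_t.
Together: v_n < v_k < v_f < v_q < v_h < v_t.
So v_t is larger.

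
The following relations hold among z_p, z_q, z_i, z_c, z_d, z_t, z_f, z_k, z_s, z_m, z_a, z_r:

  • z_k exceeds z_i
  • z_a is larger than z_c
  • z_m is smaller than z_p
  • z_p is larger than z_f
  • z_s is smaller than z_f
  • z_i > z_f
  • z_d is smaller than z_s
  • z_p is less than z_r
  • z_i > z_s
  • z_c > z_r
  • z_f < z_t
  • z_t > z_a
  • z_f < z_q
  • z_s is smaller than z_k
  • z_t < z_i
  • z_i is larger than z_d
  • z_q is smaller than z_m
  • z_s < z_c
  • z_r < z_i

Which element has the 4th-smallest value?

z_q

The consecutive relations fix a unique order: z_d < z_s < z_f < z_q < z_m < z_p < z_r < z_c < z_a < z_t < z_i < z_k.
Counting 4 from the smallest end gives z_q.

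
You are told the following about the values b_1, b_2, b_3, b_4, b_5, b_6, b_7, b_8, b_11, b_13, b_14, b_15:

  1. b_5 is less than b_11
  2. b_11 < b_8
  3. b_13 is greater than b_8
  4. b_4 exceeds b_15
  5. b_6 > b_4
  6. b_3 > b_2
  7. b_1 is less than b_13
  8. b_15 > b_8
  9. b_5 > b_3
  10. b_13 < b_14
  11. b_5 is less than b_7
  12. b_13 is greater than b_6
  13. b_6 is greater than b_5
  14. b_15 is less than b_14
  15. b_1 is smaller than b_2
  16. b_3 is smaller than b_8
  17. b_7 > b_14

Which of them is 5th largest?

The consecutive relations fix a unique order: b_1 < b_2 < b_3 < b_5 < b_11 < b_8 < b_15 < b_4 < b_6 < b_13 < b_14 < b_7.
Counting 5 from the largest end gives b_4.

b_4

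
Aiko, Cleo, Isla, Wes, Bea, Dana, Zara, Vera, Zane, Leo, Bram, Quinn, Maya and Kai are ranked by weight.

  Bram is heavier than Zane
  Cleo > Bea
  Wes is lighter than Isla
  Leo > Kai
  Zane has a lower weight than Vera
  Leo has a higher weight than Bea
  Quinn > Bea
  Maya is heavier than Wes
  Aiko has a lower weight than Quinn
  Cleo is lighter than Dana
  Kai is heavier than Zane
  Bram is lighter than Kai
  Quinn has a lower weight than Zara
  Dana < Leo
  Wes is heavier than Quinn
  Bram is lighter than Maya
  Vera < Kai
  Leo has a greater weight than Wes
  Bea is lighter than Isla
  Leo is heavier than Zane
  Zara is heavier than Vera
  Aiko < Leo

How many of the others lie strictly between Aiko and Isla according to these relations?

2

The relations place Aiko below Isla. An element lies strictly between them when it is forced above Aiko and also forced below Isla.
Above Aiko: {Quinn, Wes, Leo, Maya, Zara}. Below Isla: {Bea, Quinn, Wes}.
Intersection: {Quinn, Wes} — 2.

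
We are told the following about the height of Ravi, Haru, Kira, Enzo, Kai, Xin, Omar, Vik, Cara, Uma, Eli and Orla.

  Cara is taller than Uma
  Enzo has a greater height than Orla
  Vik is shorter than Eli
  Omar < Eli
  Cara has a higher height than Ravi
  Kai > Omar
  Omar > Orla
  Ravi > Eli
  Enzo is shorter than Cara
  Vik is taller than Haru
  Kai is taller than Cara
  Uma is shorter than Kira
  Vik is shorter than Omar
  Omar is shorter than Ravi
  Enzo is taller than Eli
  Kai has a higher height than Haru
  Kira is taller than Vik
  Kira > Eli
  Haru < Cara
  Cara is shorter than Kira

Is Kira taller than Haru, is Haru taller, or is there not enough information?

The relevant relations are Haru < Vik; Vik < Eli; Eli < Ravi; Ravi < Cara; Cara < Kira.
Chaining these gives Haru < Vik < Eli < Ravi < Cara < Kira.
So Kira is taller.

Kira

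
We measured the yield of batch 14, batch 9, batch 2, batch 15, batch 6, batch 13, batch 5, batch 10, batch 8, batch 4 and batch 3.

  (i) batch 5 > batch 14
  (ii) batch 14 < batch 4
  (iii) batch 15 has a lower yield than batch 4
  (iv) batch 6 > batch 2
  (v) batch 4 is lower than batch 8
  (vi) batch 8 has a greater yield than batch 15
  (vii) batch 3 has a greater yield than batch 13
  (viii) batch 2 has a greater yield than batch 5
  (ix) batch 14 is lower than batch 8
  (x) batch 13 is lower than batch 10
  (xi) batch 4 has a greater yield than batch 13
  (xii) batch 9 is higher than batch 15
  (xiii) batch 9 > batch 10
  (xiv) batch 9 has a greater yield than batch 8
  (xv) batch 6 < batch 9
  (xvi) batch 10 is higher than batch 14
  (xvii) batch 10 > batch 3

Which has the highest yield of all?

batch 9

Chaining downward from batch 9: directly below it, batch 15, batch 10, batch 6, batch 8; then batch 13, batch 14, batch 2, batch 3, batch 4; then batch 5.
That covers every other element, and nothing is given above batch 9, so batch 9 is the highest yield.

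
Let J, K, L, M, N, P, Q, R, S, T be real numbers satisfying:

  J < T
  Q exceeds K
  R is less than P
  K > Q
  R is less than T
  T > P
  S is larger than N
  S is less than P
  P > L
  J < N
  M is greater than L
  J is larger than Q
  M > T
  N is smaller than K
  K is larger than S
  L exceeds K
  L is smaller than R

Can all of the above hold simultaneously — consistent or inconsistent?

inconsistent

We have K < Q stated directly, yet also Q < J < N < S < K by chaining the others — so Q < K. Contradiction.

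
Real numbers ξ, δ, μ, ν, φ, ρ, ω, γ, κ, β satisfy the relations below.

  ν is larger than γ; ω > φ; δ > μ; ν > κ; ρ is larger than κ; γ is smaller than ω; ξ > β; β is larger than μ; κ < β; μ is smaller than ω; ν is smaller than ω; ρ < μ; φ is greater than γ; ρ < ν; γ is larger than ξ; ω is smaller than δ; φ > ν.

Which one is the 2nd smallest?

ρ

Chaining the given pairs: κ < ρ < μ < β < ξ < γ < ν < φ < ω < δ.
Counting 2 from the smallest end gives ρ.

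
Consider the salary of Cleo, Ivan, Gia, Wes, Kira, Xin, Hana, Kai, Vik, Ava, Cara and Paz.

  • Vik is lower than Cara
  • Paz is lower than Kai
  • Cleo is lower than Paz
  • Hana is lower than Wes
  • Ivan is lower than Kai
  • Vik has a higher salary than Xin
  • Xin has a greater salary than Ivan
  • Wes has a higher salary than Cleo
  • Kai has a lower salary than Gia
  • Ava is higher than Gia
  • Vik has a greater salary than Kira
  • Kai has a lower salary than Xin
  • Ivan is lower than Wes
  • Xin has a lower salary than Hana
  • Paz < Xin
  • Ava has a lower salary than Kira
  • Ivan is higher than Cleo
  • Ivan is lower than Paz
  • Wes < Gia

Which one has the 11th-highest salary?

The consecutive relations fix a unique order: Cleo < Ivan < Paz < Kai < Xin < Hana < Wes < Gia < Ava < Kira < Vik < Cara.
Counting 11 from the largest end gives Ivan.

Ivan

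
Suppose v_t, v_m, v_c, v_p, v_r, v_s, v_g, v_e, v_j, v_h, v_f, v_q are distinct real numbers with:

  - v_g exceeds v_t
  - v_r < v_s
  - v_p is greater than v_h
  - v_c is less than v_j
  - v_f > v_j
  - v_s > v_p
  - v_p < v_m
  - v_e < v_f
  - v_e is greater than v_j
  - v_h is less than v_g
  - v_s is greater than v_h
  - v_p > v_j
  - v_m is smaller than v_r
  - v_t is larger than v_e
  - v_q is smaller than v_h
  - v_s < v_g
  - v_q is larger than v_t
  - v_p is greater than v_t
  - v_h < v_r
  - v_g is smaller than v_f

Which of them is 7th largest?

v_h

The consecutive relations fix a unique order: v_c < v_j < v_e < v_t < v_q < v_h < v_p < v_m < v_r < v_s < v_g < v_f.
The 7th largest is v_h.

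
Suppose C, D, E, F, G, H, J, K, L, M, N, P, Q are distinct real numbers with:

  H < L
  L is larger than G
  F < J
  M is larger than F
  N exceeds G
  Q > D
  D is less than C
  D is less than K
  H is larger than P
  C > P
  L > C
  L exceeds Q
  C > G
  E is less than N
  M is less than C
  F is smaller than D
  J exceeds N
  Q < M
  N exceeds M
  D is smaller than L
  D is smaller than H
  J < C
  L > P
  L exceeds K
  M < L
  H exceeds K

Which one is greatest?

Chaining downward from L: directly below it, P, D, G, Q, M, K, H, C; then F, J; then N; then E.
That covers every other element, and nothing is given above L, so L is the greatest.

L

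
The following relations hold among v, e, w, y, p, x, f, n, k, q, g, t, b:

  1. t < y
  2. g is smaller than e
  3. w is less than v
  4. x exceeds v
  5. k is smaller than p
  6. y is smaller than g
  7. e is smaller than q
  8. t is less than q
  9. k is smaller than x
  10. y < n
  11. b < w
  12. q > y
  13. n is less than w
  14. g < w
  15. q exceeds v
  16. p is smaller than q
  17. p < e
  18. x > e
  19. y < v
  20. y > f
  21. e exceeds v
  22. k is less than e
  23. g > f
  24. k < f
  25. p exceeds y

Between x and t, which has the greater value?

x

Following the relations from t: t < y < n < w < v < e < x.
So t < x; x is the larger of the two.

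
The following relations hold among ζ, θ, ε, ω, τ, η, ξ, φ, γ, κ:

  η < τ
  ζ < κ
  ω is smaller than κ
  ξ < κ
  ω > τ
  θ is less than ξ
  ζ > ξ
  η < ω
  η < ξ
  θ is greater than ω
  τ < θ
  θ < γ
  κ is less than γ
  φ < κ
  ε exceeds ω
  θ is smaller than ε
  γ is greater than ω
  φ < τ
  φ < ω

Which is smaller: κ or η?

η < τ < ω < θ < ξ < ζ < κ, by transitivity through τ, ω, θ, ξ, ζ.
So η < κ; η is the smaller of the two.

η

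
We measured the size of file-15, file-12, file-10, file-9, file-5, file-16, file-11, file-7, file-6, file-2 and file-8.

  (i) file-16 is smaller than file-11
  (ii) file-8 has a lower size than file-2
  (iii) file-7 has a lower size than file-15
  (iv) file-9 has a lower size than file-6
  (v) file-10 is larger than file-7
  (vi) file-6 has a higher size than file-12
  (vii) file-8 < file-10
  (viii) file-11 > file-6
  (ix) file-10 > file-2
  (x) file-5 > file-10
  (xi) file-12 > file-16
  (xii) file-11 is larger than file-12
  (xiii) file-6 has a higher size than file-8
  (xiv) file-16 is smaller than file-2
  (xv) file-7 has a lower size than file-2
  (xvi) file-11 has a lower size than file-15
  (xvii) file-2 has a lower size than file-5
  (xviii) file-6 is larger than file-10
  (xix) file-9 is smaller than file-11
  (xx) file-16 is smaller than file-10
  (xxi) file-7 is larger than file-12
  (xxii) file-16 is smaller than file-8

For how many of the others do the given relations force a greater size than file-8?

Directly above file-8: file-2, file-10, file-6.
One step further: file-5, file-11 (5 so far).
One step further: file-15 (6 so far).
No other element is forced above file-8 by the given relations, so the count is 6.

6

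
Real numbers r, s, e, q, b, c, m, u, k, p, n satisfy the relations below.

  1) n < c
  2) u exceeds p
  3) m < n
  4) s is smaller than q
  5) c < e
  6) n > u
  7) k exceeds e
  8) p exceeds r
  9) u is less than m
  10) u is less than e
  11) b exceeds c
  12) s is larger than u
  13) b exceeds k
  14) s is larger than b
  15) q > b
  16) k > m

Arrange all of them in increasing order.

r < p < u < m < n < c < e < k < b < s < q

Nothing is placed below r, so it is least; from there r < p; p < u; u < m; m < n; n < c; c < e; e < k; k < b; b < s; s < q, each given directly.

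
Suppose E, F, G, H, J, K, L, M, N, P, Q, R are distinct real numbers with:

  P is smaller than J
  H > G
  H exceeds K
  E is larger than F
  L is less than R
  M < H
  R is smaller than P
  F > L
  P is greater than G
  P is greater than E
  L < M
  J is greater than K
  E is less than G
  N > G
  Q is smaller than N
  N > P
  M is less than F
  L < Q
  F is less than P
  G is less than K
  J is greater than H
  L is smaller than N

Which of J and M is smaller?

M

The relevant relations are M < F; F < E; E < G; G < K; K < H; H < J.
Together: M < F < E < G < K < H < J.
So M < J; M is the smaller of the two.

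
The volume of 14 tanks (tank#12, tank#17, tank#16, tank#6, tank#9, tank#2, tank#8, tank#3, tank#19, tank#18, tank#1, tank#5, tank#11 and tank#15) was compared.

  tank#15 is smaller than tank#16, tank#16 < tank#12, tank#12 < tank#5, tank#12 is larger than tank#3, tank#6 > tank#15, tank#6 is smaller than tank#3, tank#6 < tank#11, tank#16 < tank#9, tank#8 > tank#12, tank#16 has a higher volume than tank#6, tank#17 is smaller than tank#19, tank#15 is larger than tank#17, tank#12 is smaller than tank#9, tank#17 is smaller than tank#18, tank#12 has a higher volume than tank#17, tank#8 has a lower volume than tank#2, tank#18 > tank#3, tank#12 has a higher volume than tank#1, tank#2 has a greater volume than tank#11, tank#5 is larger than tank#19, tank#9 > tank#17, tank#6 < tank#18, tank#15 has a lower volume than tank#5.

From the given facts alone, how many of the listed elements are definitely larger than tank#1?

From tank#1 the given relations immediately reach tank#12.
From those, tank#8, tank#5, tank#9 — 4 in total.
From those, tank#2 — 5 in total.
Nothing else is reachable above tank#1; 5 in all.

5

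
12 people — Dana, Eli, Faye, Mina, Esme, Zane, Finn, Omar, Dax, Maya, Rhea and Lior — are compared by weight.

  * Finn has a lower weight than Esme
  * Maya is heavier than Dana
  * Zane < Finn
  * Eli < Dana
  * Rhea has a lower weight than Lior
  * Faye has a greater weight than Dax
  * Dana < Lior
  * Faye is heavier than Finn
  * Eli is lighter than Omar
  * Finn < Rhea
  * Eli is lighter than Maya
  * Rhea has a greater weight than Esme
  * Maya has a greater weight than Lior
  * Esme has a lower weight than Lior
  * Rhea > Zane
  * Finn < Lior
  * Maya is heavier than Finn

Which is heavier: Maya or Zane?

Maya

Zane < Finn < Esme < Rhea < Lior < Maya, by transitivity through Finn, Esme, Rhea, Lior.
So Zane < Maya; Maya is the heavier of the two.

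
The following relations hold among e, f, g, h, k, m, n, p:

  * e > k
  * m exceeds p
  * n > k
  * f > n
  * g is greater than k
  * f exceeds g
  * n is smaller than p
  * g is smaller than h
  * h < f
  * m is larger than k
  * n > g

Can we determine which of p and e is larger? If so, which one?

Following every chain through e: below e we get k.
p is not reached, and no chain runs the other way from p to e.
So the given relations leave the order of e and p undetermined.

undetermined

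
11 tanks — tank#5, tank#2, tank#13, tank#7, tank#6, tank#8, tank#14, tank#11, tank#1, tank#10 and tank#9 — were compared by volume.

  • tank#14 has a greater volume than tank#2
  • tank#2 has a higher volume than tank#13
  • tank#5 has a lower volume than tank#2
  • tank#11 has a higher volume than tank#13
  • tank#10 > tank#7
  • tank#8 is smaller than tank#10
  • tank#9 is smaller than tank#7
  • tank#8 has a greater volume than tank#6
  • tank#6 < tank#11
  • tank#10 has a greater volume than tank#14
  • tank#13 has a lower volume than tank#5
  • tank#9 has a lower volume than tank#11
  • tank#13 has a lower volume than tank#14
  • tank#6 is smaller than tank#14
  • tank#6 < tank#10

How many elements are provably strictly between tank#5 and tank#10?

2

The relations place tank#5 below tank#10. An element lies strictly between them when it is forced above tank#5 and also forced below tank#10.
Above tank#5: {tank#2, tank#14}. Below tank#10: {tank#13, tank#2, tank#6, tank#9, tank#14, tank#8, tank#7}.
Intersection: {tank#2, tank#14} — 2.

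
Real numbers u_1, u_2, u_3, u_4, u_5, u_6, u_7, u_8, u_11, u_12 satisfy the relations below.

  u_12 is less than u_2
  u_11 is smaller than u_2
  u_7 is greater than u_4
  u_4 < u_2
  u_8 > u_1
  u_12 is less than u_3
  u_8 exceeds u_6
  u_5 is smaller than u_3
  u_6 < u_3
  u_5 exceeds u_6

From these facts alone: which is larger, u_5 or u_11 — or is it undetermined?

Following every chain through u_5: above u_5 we get u_3; below u_5 we get u_6.
u_11 is not reached, and no chain runs the other way from u_11 to u_5.
So the given relations leave the order of u_5 and u_11 undetermined.

undetermined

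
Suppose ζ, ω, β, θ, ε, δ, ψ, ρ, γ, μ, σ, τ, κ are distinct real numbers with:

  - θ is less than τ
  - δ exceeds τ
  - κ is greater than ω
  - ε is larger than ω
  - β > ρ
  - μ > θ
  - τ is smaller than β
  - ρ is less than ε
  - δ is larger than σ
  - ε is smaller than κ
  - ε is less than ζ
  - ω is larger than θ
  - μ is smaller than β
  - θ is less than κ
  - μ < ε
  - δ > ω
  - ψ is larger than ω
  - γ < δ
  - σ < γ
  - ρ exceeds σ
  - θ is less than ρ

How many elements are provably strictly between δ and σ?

The relations place σ below δ. An element lies strictly between them when it is forced above σ and also forced below δ.
Above σ: {ρ, ε, γ, ζ, β, κ}. Below δ: {θ, ω, τ, γ}.
Intersection: {γ} — 1.

1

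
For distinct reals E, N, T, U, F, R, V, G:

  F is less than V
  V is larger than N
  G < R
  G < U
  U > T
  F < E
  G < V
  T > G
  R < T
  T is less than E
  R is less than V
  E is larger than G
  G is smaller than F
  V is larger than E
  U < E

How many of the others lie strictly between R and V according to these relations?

The relations place R below V. An element lies strictly between them when it is forced above R and also forced below V.
Above R: {T, U, E}. Below V: {G, N, F, T, U, E}.
Intersection: {T, U, E} — 3.

3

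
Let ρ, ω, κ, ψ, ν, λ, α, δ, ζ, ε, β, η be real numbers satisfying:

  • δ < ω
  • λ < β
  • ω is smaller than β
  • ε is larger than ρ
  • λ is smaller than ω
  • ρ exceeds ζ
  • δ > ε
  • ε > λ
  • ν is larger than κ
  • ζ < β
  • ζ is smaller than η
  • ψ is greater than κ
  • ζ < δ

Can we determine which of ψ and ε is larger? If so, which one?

Following every chain through ψ: below ψ we get κ.
ε is not reached, and no chain runs the other way from ε to ψ.
So the given relations leave the order of ψ and ε undetermined.

undetermined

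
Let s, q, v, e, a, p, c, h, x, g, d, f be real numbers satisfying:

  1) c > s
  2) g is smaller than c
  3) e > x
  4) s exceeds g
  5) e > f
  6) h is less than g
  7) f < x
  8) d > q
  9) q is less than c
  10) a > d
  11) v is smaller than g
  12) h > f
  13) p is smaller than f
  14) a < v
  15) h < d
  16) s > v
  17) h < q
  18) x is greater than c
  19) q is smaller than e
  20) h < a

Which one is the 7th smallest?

v

The consecutive relations fix a unique order: p < f < h < q < d < a < v < g < s < c < x < e.
The 7th smallest is v.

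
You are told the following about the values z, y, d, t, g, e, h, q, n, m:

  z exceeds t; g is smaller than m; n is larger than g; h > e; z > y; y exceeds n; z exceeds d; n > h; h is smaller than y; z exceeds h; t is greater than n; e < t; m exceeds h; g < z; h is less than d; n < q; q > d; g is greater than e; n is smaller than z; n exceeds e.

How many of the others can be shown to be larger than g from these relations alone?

Directly above g: n, m, z.
One step further: y, t, q (6 so far).
Nothing else is reachable above g; 6 in all.

6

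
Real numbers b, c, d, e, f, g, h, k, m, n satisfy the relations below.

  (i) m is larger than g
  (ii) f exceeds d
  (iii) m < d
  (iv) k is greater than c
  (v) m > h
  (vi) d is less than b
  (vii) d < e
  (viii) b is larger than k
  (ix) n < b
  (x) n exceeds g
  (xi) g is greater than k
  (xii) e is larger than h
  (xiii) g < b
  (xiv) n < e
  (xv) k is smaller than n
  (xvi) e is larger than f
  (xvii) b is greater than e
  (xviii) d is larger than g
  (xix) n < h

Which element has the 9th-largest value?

k

Piecing the relations together gives one ordering: c < k < g < n < h < m < d < f < e < b.
Counting 9 from the largest end gives k.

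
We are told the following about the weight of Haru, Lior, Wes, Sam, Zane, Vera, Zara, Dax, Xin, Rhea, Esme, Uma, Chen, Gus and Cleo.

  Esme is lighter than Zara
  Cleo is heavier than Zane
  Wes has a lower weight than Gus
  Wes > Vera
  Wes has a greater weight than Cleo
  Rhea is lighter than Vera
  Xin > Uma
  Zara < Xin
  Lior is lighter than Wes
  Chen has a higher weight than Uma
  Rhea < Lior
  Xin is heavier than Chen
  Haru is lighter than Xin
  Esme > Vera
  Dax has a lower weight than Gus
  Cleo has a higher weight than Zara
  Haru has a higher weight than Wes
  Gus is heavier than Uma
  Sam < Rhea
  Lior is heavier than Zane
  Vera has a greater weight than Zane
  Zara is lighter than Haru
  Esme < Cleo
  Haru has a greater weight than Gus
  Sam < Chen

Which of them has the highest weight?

Xin

Chaining downward from Xin: directly below it, Zara, Uma, Chen, Haru; then Sam, Esme, Wes, Gus; then Vera, Dax, Cleo, Lior; then Rhea, Zane.
That covers every other element, and nothing is given above Xin, so Xin is the highest weight.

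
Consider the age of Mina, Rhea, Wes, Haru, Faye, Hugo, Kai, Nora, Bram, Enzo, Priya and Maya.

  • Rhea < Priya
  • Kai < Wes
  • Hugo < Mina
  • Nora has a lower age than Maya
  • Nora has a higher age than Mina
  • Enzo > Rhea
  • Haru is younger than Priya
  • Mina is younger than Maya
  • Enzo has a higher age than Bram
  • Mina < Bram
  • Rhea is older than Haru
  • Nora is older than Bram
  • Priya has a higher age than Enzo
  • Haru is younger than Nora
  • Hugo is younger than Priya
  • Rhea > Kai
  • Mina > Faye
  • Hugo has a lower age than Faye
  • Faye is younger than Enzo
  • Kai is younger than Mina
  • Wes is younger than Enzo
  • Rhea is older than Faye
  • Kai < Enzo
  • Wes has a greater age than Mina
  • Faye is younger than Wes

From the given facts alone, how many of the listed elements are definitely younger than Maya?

From Maya the given relations immediately reach Mina, Nora.
From those, Hugo, Kai, Faye, Bram, Haru — 7 in total.
No other element is forced below Maya by the given relations, so the count is 7.

7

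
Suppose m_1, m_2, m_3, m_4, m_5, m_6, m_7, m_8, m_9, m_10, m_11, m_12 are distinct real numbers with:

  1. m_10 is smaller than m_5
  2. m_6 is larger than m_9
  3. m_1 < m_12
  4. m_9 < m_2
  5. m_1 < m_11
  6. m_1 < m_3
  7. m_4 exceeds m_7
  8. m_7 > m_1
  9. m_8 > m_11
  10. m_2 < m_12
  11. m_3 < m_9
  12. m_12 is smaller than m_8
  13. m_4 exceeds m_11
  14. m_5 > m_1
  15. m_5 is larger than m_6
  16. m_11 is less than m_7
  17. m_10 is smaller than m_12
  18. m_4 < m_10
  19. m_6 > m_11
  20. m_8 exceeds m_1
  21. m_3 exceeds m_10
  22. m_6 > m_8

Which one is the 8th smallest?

m_2

Chaining the given pairs: m_1 < m_11 < m_7 < m_4 < m_10 < m_3 < m_9 < m_2 < m_12 < m_8 < m_6 < m_5.
The 8th smallest is m_2.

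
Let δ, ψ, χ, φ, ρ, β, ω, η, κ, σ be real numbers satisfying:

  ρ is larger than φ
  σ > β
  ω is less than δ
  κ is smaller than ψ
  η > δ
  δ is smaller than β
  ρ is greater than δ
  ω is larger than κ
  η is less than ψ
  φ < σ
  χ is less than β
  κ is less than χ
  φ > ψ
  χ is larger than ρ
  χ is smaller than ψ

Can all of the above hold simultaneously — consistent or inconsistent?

Chaining the given relations yields ψ < φ < ρ < χ, so ψ < χ. But one relation states χ < ψ. These cannot both hold.

inconsistent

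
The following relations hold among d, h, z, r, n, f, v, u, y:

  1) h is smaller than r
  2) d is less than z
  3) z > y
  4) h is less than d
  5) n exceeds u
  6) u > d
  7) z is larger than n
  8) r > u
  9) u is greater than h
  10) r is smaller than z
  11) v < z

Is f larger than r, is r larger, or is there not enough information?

undetermined

Following every chain through f: nothing is chained to f.
r is not reached, and no chain runs the other way from r to f.
So the given relations leave the order of f and r undetermined.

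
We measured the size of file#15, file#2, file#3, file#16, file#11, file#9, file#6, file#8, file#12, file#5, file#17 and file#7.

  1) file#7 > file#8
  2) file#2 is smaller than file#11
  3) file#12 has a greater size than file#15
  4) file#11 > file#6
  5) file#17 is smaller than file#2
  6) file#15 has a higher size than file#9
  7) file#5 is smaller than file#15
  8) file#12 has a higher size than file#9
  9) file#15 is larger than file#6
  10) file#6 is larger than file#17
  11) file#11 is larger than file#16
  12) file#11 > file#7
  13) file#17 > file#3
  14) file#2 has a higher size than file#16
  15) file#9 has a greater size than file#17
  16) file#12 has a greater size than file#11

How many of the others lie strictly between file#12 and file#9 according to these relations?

1

The relations place file#9 below file#12. An element lies strictly between them when it is forced above file#9 and also forced below file#12.
Above file#9: {file#15}. Below file#12: {file#8, file#3, file#5, file#16, file#17, file#7, file#6, file#2, file#15, file#11}.
Intersection: {file#15} — 1.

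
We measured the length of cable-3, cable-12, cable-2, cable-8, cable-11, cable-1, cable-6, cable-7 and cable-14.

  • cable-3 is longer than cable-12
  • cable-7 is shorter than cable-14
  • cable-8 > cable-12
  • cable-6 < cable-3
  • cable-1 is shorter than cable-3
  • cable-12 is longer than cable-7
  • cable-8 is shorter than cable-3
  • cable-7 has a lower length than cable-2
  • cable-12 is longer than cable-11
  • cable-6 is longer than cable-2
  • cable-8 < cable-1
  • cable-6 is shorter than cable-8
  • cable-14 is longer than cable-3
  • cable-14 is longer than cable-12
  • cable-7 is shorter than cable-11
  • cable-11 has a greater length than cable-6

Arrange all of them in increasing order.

cable-7 < cable-2 < cable-6 < cable-11 < cable-12 < cable-8 < cable-1 < cable-3 < cable-14

The consecutive links are each given: cable-7 < cable-2; cable-2 < cable-6; cable-6 < cable-11; cable-11 < cable-12; cable-12 < cable-8; cable-8 < cable-1; cable-1 < cable-3; cable-3 < cable-14.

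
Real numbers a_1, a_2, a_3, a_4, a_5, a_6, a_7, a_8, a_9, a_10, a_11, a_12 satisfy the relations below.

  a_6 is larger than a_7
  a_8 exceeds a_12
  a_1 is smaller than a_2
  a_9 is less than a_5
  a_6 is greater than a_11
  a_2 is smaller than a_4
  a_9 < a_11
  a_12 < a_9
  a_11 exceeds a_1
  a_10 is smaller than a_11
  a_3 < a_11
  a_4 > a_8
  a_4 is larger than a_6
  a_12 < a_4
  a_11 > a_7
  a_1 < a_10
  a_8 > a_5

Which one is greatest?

a_4

Chaining downward from a_4: directly below it, a_12, a_6, a_2, a_8; then a_1, a_7, a_11, a_5; then a_10, a_3, a_9.
That covers every other element, and nothing is given above a_4, so a_4 is the greatest.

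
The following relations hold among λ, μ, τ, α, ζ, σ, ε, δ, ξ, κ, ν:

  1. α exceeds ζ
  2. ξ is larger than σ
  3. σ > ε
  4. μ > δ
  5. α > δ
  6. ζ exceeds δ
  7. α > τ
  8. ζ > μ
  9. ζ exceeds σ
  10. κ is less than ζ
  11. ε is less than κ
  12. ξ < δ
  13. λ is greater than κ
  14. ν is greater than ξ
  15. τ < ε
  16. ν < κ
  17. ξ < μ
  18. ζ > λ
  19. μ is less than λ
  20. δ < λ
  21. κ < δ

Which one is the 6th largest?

κ

Chaining the given pairs: τ < ε < σ < ξ < ν < κ < δ < μ < λ < ζ < α.
Counting 6 from the largest end gives κ.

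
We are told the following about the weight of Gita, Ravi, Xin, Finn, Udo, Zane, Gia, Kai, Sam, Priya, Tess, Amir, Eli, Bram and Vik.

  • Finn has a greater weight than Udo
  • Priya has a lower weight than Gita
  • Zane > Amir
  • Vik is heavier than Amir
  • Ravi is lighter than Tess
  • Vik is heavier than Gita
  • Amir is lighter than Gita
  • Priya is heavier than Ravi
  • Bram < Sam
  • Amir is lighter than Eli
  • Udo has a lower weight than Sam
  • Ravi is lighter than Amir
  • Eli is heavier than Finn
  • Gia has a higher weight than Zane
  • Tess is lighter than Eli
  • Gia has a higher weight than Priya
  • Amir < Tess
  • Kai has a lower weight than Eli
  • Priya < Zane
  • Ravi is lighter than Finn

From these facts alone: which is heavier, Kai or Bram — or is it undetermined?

undetermined

Following every chain through Kai: above Kai we get Eli.
Bram is not reached, and no chain runs the other way from Bram to Kai.
So the given relations leave the order of Kai and Bram undetermined.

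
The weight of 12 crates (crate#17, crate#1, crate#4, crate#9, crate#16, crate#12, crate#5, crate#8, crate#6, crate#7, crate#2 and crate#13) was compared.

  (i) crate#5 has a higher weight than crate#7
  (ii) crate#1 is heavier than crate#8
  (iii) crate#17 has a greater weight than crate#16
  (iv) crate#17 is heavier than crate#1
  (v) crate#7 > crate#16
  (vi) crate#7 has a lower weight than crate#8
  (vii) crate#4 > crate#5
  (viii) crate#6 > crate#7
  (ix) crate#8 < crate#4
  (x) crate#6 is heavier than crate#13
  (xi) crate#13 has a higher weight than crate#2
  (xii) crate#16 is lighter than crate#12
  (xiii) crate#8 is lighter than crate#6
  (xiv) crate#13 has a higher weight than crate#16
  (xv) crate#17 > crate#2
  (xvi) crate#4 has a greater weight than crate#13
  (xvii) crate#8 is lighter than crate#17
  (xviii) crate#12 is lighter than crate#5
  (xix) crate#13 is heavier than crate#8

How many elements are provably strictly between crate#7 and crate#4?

Chaining upward from crate#7 reaches: crate#8, crate#1, crate#13, crate#6, crate#5, crate#17.
Chaining downward from crate#4 reaches: crate#16, crate#12, crate#8, crate#2, crate#13, crate#5.
Strictly between crate#7 and crate#4 are those in both lists: crate#8, crate#13, crate#5 — 3 elements.

3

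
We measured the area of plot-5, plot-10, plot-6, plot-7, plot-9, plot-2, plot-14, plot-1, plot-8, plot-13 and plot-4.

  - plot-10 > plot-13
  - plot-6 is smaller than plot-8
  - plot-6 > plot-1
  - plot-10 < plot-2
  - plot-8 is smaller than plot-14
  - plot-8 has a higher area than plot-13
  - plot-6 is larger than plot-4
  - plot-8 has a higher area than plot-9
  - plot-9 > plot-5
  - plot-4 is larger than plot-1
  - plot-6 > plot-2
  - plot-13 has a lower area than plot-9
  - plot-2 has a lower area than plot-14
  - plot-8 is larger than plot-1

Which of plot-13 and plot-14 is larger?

plot-14

plot-13 < plot-10 and plot-10 < plot-2 give plot-13 < plot-2.
Then plot-2 < plot-6 extends the chain to plot-6.
With plot-6 < plot-8: plot-13 < plot-10 < plot-2 < plot-6 < plot-8.
Then plot-8 < plot-14 extends the chain to plot-14.
So plot-13 < plot-14; plot-14 is the larger of the two.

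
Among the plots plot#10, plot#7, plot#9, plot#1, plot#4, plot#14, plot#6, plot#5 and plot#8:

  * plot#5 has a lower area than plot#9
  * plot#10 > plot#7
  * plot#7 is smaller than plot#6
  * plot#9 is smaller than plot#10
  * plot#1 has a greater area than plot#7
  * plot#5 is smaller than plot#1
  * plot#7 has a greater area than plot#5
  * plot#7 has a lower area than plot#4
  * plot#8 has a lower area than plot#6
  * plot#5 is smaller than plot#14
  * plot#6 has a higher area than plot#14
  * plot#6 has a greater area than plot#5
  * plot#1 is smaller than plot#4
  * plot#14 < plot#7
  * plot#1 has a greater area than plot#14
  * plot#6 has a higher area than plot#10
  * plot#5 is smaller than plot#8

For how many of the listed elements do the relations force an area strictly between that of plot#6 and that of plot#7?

1

The relations place plot#7 below plot#6. An element lies strictly between them when it is forced above plot#7 and also forced below plot#6.
Above plot#7: {plot#1, plot#10, plot#4}. Below plot#6: {plot#5, plot#14, plot#8, plot#9, plot#10}.
Intersection: {plot#10} — 1.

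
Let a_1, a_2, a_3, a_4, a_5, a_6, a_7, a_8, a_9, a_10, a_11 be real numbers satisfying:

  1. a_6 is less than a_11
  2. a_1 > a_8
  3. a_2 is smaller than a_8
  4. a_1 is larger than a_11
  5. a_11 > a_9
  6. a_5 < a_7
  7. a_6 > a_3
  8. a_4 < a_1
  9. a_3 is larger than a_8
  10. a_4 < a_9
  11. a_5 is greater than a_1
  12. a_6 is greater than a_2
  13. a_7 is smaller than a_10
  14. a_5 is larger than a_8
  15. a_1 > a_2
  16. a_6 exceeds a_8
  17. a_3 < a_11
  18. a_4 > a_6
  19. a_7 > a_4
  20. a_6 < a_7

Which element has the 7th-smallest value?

Piecing the relations together gives one ordering: a_2 < a_8 < a_3 < a_6 < a_4 < a_9 < a_11 < a_1 < a_5 < a_7 < a_10.
The 7th smallest is a_11.

a_11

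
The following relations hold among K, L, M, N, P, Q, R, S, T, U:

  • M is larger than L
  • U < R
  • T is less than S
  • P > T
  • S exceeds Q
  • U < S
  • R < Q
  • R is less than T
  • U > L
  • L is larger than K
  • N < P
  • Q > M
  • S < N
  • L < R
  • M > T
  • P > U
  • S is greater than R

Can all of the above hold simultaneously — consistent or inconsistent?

Every relation is compatible with K < L < U < R < T < M < Q < S < N < P; the set is consistent.

consistent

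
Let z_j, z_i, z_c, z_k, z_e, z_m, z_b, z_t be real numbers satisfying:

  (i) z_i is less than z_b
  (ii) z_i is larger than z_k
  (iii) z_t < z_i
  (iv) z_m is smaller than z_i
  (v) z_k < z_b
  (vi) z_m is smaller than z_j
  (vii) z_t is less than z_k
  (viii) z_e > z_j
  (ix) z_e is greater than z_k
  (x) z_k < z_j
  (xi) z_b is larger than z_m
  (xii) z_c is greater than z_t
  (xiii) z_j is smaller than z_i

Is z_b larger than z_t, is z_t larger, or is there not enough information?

Link the given pairs in sequence: z_t < z_k; z_k < z_j; z_j < z_i; z_i < z_b.
Chaining these gives z_t < z_k < z_j < z_i < z_b.
So z_b is larger.

z_b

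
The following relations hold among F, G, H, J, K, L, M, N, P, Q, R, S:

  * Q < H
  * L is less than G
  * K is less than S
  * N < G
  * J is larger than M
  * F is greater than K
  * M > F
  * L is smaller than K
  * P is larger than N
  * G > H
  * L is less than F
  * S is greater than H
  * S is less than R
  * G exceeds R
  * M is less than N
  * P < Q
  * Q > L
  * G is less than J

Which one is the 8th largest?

Chaining the given pairs: L < K < F < M < N < P < Q < H < S < R < G < J.
The 8th largest is N.

N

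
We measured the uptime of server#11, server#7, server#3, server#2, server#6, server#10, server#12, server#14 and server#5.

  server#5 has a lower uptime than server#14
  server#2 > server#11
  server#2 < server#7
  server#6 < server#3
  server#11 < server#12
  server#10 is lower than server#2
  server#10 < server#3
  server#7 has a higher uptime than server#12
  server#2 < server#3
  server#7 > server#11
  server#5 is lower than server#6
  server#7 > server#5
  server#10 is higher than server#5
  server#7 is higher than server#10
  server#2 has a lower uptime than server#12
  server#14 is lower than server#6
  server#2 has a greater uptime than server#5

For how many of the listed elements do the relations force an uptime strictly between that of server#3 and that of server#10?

1

The relations place server#10 below server#3. An element lies strictly between them when it is forced above server#10 and also forced below server#3.
Above server#10: {server#2, server#12, server#7}. Below server#3: {server#5, server#11, server#14, server#2, server#6}.
Intersection: {server#2} — 1.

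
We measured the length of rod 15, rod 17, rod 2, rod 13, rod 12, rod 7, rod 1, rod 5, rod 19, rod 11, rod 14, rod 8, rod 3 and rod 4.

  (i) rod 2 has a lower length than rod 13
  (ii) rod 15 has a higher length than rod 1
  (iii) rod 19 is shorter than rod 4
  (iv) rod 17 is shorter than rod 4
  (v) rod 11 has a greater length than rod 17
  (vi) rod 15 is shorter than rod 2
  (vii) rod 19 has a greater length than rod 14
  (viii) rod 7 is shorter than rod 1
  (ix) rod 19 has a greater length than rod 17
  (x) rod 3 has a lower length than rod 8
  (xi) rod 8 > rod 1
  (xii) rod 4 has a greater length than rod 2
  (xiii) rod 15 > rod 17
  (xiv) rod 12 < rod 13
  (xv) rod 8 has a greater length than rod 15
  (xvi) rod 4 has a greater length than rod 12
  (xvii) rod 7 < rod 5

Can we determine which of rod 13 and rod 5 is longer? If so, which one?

Following every chain through rod 5: below rod 5 we get rod 7.
rod 13 is not reached, and no chain runs the other way from rod 13 to rod 5.
So the given relations leave the order of rod 5 and rod 13 undetermined.

undetermined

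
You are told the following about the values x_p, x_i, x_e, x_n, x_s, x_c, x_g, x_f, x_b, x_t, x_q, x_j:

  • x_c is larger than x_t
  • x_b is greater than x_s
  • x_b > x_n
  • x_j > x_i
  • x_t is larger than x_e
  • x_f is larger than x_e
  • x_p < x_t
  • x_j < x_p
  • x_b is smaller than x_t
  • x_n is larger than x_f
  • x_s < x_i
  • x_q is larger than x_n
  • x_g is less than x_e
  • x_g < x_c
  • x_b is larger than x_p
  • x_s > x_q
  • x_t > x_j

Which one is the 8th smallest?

Chaining the given pairs: x_g < x_e < x_f < x_n < x_q < x_s < x_i < x_j < x_p < x_b < x_t < x_c.
The 8th smallest is x_j.

x_j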